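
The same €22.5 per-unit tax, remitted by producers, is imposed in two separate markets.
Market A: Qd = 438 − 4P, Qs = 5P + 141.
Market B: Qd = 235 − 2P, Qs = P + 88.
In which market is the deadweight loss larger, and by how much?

Market A, by €393.75.

Market A: pre-tax P* = €33, Q* = 306; post-tax Q = 256; deadweight loss = €562.5.
Market B: pre-tax P* = €49, Q* = 137; post-tax Q = 122; deadweight loss = €168.75.
Difference: €562.5 vs €168.75 → market A is larger by €393.75.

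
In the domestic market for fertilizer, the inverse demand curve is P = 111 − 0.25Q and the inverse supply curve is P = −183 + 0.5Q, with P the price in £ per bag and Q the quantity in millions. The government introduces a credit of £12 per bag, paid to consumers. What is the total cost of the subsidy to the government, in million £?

Inverting to Q(P) form: Qd = 444 − 4P; Qs = 2P + 366.
Before the subsidy: set 444 − 4P = 2P + 366 → P* = £13, Q* = 392.
With a per-unit subsidy paid to consumers, each effectively pays P − 12, so demand becomes Qd = 444 − 4(P − 12).
Solving gives Q = 408 with consumers paying £9 and producers receiving £21 (the £12 wedge).
Outlay = t · Q = 12 · 408 = £4896.

Government outlay = £4896 million.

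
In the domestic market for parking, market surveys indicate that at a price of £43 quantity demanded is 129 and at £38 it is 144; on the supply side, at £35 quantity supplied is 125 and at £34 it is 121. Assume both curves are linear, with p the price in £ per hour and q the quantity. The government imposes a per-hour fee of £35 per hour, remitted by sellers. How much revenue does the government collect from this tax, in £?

Demand slope: (144 − 129)/(38 − 43) = -3, so qd = 258 − 3p.
Supply slope: (121 − 125)/(34 − 35) = 4, so qs = 4p − 15.
Without the tax, 258 − 3p = 4p − 15 gives 7p = 273, so p* = £39 and q* = 141.
With the tax collected from sellers, supply shifts: qs = 4(p − 35) − 15.
Solving gives q = 81 with consumers paying £59 and sellers receiving £24 (the £35 wedge).
Revenue = t · Q = 35 · 81 = £2835.

Tax revenue = £2835.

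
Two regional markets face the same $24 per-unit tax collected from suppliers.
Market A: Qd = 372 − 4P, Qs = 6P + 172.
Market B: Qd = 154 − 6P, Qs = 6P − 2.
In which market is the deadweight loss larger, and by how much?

Market B, by $172.8.

Market A: pre-tax P* = $20, Q* = 292; post-tax Q = 234.4; deadweight loss = $691.2.
Market B: pre-tax P* = $13, Q* = 76; post-tax Q = 4; deadweight loss = $864.
Difference: $691.2 vs $864 → market B is larger by $172.8.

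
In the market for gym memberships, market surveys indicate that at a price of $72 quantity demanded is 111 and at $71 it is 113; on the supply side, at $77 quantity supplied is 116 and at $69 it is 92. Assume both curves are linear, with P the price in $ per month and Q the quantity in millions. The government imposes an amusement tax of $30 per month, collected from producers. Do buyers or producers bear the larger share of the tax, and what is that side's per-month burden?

Buyers bear the larger share: $18 per month.

Demand slope: (113 − 111)/(71 − 72) = -2, so Qd = 255 − 2P.
Supply slope: (92 − 116)/(69 − 77) = 3, so Qs = 3P − 115.
Before the tax: set 255 − 2P = 3P − 115 → P* = $74, Q* = 107.
With the tax collected from producers, supply shifts: Qs = 3(P − 30) − 115.
New equilibrium: buyers pay $92, producers receive $62, Q = 71. (Wedge: Pb − Ps = 30.)
Per-month burden: buyers $18, producers $12.
Buyers take the larger share because demand is less price-elastic here (demand slope 2 vs supply slope 3).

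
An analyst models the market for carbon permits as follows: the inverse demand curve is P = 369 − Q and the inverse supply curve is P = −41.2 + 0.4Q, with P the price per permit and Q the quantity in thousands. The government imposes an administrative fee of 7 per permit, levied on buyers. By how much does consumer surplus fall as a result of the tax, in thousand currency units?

Inverting to Q(P) form: Qd = 369 − P; Qs = 2.5P + 103.
Before the tax: set 369 − P = 2.5P + 103 → P* = 76, Q* = 293.
With the tax collected from buyers, demand (in seller-price terms) shifts: Qd = 369 − (P + 7).
New equilibrium: buyers pay 81, sellers receive 74, Q = 288. (Wedge: Pb − Ps = 7.)
ΔCS is the trapezoid between Q = 288 and Q = 293 of height 5: ½ · (293 + 288) · 5 = 1452.5.

Consumer surplus falls by 1452.5 thousand.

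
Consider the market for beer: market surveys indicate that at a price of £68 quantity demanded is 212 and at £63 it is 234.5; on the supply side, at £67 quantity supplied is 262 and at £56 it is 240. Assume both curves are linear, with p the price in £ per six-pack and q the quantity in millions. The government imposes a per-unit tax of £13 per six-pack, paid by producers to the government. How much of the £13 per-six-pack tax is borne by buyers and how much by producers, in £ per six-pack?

Demand slope: (234.5 − 212)/(63 − 68) = -4.5, so qd = 518 − 4.5p.
Supply slope: (240 − 262)/(56 − 67) = 2, so qs = 2p + 128.
Without the tax, 518 − 4.5p = 2p + 128 gives 6.5p = 390, so p* = £60 and q* = 248.
With the tax collected from producers, supply shifts: qs = 2(p − 13) + 128.
Solving gives q = 230 with buyers paying £64 and producers receiving £51 (the £13 wedge).
Burden on buyers: £4; on producers: £9. (They sum to £13.)
The less price-elastic side of the market bears the larger share of a per-unit tax.

Buyers bear £4 per six-pack; producers bear £9 per six-pack.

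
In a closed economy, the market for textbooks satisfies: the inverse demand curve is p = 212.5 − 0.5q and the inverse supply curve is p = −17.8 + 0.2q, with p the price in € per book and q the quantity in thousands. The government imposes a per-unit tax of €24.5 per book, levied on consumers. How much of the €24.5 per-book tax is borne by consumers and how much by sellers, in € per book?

Inverting to q(p) form: qd = 425 − 2p; qs = 5p + 89.
Before the tax: set 425 − 2p = 5p + 89 → p* = €48, q* = 329.
With the tax collected from consumers, demand (in seller-price terms) shifts: qd = 425 − 2(p + 24.5).
New equilibrium: consumers pay €65.5, sellers receive €41, q = 294. (Wedge: pb − ps = 24.5.)
Burden on consumers: €17.5; on sellers: €7. (They sum to €24.5.)

Consumers bear €17.5 per book; sellers bear €7 per book.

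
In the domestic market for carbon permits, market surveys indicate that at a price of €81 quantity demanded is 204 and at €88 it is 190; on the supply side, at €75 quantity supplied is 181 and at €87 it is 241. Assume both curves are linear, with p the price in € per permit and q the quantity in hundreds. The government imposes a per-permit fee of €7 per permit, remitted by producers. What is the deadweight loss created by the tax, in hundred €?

Demand slope: (190 − 204)/(88 − 81) = -2, so qd = 366 − 2p.
Supply slope: (241 − 181)/(87 − 75) = 5, so qs = 5p − 194.
Without the tax, 366 − 2p = 5p − 194 gives 7p = 560, so p* = €80 and q* = 206.
With the tax collected from producers, supply shifts: qs = 5(p − 7) − 194.
New equilibrium: buyers pay €85, producers receive €78, q = 196. (Wedge: pb − ps = 7.)
Quantity falls by |ΔQ| = |206 − 196| = 10.
DWL = ½ · t · |ΔQ| = ½ · 7 · 10 = €35.

Deadweight loss = €35 hundred.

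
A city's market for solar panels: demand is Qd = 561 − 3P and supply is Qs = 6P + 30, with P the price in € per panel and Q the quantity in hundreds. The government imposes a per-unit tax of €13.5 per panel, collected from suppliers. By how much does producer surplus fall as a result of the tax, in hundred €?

Without the tax, 561 − 3P = 6P + 30 gives 9P = 531, so P* = €59 and Q* = 384.
With the tax collected from suppliers, supply shifts: Qs = 6(P − 13.5) + 30.
Solving gives Q = 357 with buyers paying €68 and suppliers receiving €54.5 (the €13.5 wedge).
ΔPS is the trapezoid between Q = 357 and Q = 384 of height €4.5: ½ · (384 + 357) · 4.5 = €1667.25.

Producer surplus falls by €1667.25 hundred.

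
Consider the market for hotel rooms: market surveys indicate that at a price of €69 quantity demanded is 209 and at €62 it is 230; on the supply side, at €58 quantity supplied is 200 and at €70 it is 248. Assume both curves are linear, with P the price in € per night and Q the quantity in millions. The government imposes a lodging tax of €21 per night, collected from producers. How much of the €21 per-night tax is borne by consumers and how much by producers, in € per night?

Demand slope: (230 − 209)/(62 − 69) = -3, so Qd = 416 − 3P.
Supply slope: (248 − 200)/(70 − 58) = 4, so Qs = 4P − 32.
Before the tax: set 416 − 3P = 4P − 32 → P* = €64, Q* = 224.
With the tax collected from producers, supply shifts: Qs = 4(P − 21) − 32.
New equilibrium: consumers pay €76, producers receive €55, Q = 188. (Wedge: Pb − Ps = 21.)
Burden on consumers: €12; on producers: €9. (They sum to €21.)
The less price-elastic side of the market bears the larger share of a per-unit tax.

Consumers bear €12 per night; producers bear €9 per night.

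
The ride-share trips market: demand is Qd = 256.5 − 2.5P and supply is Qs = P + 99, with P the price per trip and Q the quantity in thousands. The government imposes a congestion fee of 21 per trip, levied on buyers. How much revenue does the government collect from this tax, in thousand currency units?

Before the tax: set 256.5 − 2.5P = P + 99 → P* = 45, Q* = 144.
With the tax collected from buyers, demand (in seller-price terms) shifts: Qd = 256.5 − 2.5(P + 21).
Solving gives Q = 129 with buyers paying 51 and sellers receiving 30 (the 21 wedge).
Revenue = t · Q = 21 · 129 = 2709.

Tax revenue = 2709 thousand.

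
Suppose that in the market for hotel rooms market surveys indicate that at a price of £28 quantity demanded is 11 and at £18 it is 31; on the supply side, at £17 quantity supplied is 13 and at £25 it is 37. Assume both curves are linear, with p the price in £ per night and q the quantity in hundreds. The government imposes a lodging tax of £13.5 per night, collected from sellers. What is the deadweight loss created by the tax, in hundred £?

Demand slope: (31 − 11)/(18 − 28) = -2, so qd = 67 − 2p.
Supply slope: (37 − 13)/(25 − 17) = 3, so qs = 3p − 38.
Before the tax: set 67 − 2p = 3p − 38 → p* = £21, q* = 25.
With the tax collected from sellers, supply shifts: qs = 3(p − 13.5) − 38.
New equilibrium: consumers pay £29.1, sellers receive £15.6, q = 8.8. (Wedge: pb − ps = 13.5.)
Quantity falls by |ΔQ| = |25 − 8.8| = 16.2.
DWL = ½ · t · |ΔQ| = ½ · 13.5 · 16.2 = £109.35.

Deadweight loss = £109.35 hundred.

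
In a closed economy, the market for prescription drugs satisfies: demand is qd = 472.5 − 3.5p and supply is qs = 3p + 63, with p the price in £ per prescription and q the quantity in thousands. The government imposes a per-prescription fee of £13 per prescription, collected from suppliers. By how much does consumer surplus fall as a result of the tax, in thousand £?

Consumer surplus falls by £1449 thousand.

Without the tax, 472.5 − 3.5p = 3p + 63 gives 6.5p = 409.5, so p* = £63 and q* = 252.
With the tax collected from suppliers, supply shifts: qs = 3(p − 13) + 63.
New equilibrium: buyers pay £69, suppliers receive £56, q = 231. (Wedge: pb − ps = 13.)
ΔCS is the trapezoid between Q = 231 and Q = 252 of height £6: ½ · (252 + 231) · 6 = £1449.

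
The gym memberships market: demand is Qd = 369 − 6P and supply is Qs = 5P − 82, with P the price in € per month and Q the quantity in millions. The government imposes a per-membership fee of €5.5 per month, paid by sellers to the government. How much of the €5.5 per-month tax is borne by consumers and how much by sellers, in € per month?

Without the tax, 369 − 6P = 5P − 82 gives 11P = 451, so P* = €41 and Q* = 123.
With the tax collected from sellers, supply shifts: Qs = 5(P − 5.5) − 82.
Solving gives Q = 108 with consumers paying €43.5 and sellers receiving €38 (the €5.5 wedge).
Burden on consumers: €2.5; on sellers: €3. (They sum to €5.5.)
The less price-elastic side of the market bears the larger share of a per-unit tax.

Consumers bear €2.5 per month; sellers bear €3 per month.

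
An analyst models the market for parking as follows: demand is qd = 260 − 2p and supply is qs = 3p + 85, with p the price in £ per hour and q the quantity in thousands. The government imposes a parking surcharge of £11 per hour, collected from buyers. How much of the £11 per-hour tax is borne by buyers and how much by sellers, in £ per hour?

Buyers bear £6.6 per hour; sellers bear £4.4 per hour.

Before the tax: set 260 − 2p = 3p + 85 → p* = £35, q* = 190.
With the tax collected from buyers, demand (in seller-price terms) shifts: qd = 260 − 2(p + 11).
Solving gives q = 176.8 with buyers paying £41.6 and sellers receiving £30.6 (the £11 wedge).
Burden on buyers: £6.6; on sellers: £4.4. (They sum to £11.)
The less price-elastic side of the market bears the larger share of a per-unit tax.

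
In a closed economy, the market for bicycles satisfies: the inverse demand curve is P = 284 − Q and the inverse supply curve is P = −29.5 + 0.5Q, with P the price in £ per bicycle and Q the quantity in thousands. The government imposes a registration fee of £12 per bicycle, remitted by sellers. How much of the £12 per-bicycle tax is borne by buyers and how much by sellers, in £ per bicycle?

Buyers bear £8 per bicycle; sellers bear £4 per bicycle.

Inverting to Q(P) form: Qd = 284 − P; Qs = 2P + 59.
Before the tax: set 284 − P = 2P + 59 → P* = £75, Q* = 209.
With the tax collected from sellers, supply shifts: Qs = 2(P − 12) + 59.
Solving gives Q = 201 with buyers paying £83 and sellers receiving £71 (the £12 wedge).
Burden on buyers: £8; on sellers: £4. (They sum to £12.)
The less price-elastic side of the market bears the larger share of a per-unit tax.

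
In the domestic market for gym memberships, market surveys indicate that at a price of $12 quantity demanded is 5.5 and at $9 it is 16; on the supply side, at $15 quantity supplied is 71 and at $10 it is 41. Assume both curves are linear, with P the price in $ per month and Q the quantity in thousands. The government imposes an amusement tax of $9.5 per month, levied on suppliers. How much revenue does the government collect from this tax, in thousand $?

Demand slope: (16 − 5.5)/(9 − 12) = -3.5, so Qd = 47.5 − 3.5P.
Supply slope: (41 − 71)/(10 − 15) = 6, so Qs = 6P − 19.
Without the tax, 47.5 − 3.5P = 6P − 19 gives 9.5P = 66.5, so P* = $7 and Q* = 23.
With the tax collected from suppliers, supply shifts: Qs = 6(P − 9.5) − 19.
Solving gives Q = 2 with buyers paying $13 and suppliers receiving $3.5 (the $9.5 wedge).
Revenue = t · Q = 9.5 · 2 = $19.

Tax revenue = $19 thousand.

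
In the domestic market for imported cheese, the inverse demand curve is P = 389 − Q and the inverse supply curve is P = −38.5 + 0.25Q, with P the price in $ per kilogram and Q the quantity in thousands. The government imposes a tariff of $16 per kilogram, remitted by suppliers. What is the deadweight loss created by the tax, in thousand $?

Rewrite in direct form: Qd = 389 − P and Qs = 4P + 154.
Before the tax: set 389 − P = 4P + 154 → P* = $47, Q* = 342.
With the tax collected from suppliers, supply shifts: Qs = 4(P − 16) + 154.
New equilibrium: consumers pay $59.8, suppliers receive $43.8, Q = 329.2. (Wedge: Pb − Ps = 16.)
Quantity falls by |ΔQ| = |342 − 329.2| = 12.8.
DWL = ½ · t · |ΔQ| = ½ · 16 · 12.8 = $102.4.

Deadweight loss = $102.4 thousand.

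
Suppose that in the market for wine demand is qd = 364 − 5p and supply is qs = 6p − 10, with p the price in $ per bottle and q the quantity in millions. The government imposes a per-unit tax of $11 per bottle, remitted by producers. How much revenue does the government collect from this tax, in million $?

Tax revenue = $1804 million.

Before the tax: set 364 − 5p = 6p − 10 → p* = $34, q* = 194.
With the tax collected from producers, supply shifts: qs = 6(p − 11) − 10.
New equilibrium: consumers pay $40, producers receive $29, q = 164. (Wedge: pb − ps = 11.)
Revenue = t · Q = 11 · 164 = $1804.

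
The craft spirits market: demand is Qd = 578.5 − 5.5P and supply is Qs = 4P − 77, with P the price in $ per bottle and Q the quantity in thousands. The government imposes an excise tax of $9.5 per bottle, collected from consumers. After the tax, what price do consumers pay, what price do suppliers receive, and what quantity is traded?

Before the tax: set 578.5 − 5.5P = 4P − 77 → P* = $69, Q* = 199.
With the tax collected from consumers, demand (in seller-price terms) shifts: Qd = 578.5 − 5.5(P + 9.5).
New equilibrium: consumers pay $73, suppliers receive $63.5, Q = 177. (Wedge: Pb − Ps = 9.5.)
The less price-elastic side of the market bears the larger share of a per-unit tax.

Consumers pay $73; suppliers receive $63.5; quantity = 177.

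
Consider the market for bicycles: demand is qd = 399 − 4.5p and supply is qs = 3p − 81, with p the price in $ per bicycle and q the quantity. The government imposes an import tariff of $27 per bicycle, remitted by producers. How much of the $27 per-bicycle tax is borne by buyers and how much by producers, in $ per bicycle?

Before the tax: set 399 − 4.5p = 3p − 81 → p* = $64, q* = 111.
With the tax collected from producers, supply shifts: qs = 3(p − 27) − 81.
Solving gives q = 62.4 with buyers paying $74.8 and producers receiving $47.8 (the $27 wedge).
Burden on buyers: $10.8; on producers: $16.2. (They sum to $27.)
The less price-elastic side of the market bears the larger share of a per-unit tax.

Buyers bear $10.8 per bicycle; producers bear $16.2 per bicycle.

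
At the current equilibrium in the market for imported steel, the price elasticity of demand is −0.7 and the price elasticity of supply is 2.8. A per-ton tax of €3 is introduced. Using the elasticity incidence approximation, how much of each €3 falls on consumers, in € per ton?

Incidence ratio: consumers' share ≈ εs / (εs + |εd|) = 2.8 / (2.8 + 0.7) = 0.8.
So consumers bear ≈ 0.8 × €3 = €2.4; suppliers bear €0.6.

Consumers bear ≈ €2.4 per ton.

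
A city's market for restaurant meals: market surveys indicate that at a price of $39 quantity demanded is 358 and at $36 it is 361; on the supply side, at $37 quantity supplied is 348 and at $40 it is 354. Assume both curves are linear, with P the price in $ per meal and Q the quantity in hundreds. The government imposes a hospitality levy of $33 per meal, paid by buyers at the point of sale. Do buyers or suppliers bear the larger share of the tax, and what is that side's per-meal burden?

Demand slope: (361 − 358)/(36 − 39) = -1, so Qd = 397 − P.
Supply slope: (354 − 348)/(40 − 37) = 2, so Qs = 2P + 274.
Without the tax, 397 − P = 2P + 274 gives 3P = 123, so P* = $41 and Q* = 356.
With the tax collected from buyers, demand (in seller-price terms) shifts: Qd = 397 − (P + 33).
Solving gives Q = 334 with buyers paying $63 and suppliers receiving $30 (the $33 wedge).
Per-meal burden: buyers $22, suppliers $11.
Buyers take the larger share because demand is less price-elastic here (demand slope 1 vs supply slope 2).
The less price-elastic side of the market bears the larger share of a per-unit tax.

Buyers bear the larger share: $22 per meal.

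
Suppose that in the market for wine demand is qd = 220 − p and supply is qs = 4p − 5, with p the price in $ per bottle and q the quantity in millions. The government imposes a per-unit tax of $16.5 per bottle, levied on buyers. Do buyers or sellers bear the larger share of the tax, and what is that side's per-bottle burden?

Buyers bear the larger share: $13.2 per bottle.

Before the tax: set 220 − p = 4p − 5 → p* = $45, q* = 175.
With the tax collected from buyers, demand (in seller-price terms) shifts: qd = 220 − (p + 16.5).
New equilibrium: buyers pay $58.2, sellers receive $41.7, q = 161.8. (Wedge: pb − ps = 16.5.)
Per-bottle burden: buyers $13.2, sellers $3.3.
Buyers take the larger share because demand is less price-elastic here (demand slope 1 vs supply slope 4).
The less price-elastic side of the market bears the larger share of a per-unit tax.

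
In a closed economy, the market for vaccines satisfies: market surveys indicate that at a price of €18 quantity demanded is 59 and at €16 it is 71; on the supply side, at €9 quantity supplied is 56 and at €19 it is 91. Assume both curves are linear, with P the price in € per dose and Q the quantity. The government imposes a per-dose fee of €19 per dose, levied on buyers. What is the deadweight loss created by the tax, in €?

Deadweight loss = €399.

Demand slope: (71 − 59)/(16 − 18) = -6, so Qd = 167 − 6P.
Supply slope: (91 − 56)/(19 − 9) = 3.5, so Qs = 3.5P + 24.5.
Without the tax, 167 − 6P = 3.5P + 24.5 gives 9.5P = 142.5, so P* = €15 and Q* = 77.
With the tax collected from buyers, demand (in seller-price terms) shifts: Qd = 167 − 6(P + 19).
Solving gives Q = 35 with buyers paying €22 and suppliers receiving €3 (the €19 wedge).
Quantity falls by |ΔQ| = |77 − 35| = 42.
DWL = ½ · t · |ΔQ| = ½ · 19 · 42 = €399.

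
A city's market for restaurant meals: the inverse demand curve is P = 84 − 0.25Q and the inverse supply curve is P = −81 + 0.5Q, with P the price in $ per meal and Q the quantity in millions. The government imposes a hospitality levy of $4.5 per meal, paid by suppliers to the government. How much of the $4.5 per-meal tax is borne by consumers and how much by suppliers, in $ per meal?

Inverting to Q(P) form: Qd = 336 − 4P; Qs = 2P + 162.
Before the tax: set 336 − 4P = 2P + 162 → P* = $29, Q* = 220.
With the tax collected from suppliers, supply shifts: Qs = 2(P − 4.5) + 162.
Solving gives Q = 214 with consumers paying $30.5 and suppliers receiving $26 (the $4.5 wedge).
Burden on consumers: $1.5; on suppliers: $3. (They sum to $4.5.)

Consumers bear $1.5 per meal; suppliers bear $3 per meal.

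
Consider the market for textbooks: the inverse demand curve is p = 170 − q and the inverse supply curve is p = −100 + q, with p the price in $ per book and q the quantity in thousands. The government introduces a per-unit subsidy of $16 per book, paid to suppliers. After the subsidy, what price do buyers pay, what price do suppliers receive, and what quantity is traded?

Rewrite in direct form: qd = 170 − p and qs = p + 100.
Before the subsidy: set 170 − p = p + 100 → p* = $35, q* = 135.
With a per-unit subsidy paid to suppliers, each receives p + 16 per unit sold, so supply becomes qs = (p + 16) + 100.
New equilibrium: buyers pay $27, suppliers receive $43, q = 143. (Wedge: pb − ps = −16.)

Buyers pay $27; suppliers receive $43; quantity = 143.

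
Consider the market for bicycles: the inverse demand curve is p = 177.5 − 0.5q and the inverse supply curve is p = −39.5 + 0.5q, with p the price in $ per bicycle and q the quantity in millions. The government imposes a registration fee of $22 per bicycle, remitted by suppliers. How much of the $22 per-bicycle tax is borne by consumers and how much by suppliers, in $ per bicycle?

Consumers bear $11 per bicycle; suppliers bear $11 per bicycle.

Inverting to q(p) form: qd = 355 − 2p; qs = 2p + 79.
Before the tax: set 355 − 2p = 2p + 79 → p* = $69, q* = 217.
With the tax collected from suppliers, supply shifts: qs = 2(p − 22) + 79.
Solving gives q = 195 with consumers paying $80 and suppliers receiving $58 (the $22 wedge).
Burden on consumers: $11; on suppliers: $11. (They sum to $22.)
The less price-elastic side of the market bears the larger share of a per-unit tax.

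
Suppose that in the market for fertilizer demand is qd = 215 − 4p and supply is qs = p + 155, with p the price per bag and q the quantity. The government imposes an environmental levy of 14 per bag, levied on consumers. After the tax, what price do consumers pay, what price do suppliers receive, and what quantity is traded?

Without the tax, 215 − 4p = p + 155 gives 5p = 60, so p* = 12 and q* = 167.
With the tax collected from consumers, demand (in seller-price terms) shifts: qd = 215 − 4(p + 14).
Solving gives q = 155.8 with consumers paying 14.8 and suppliers receiving 0.8 (the 14 wedge).
The less price-elastic side of the market bears the larger share of a per-unit tax.

Consumers pay 14.8; suppliers receive 0.8; quantity = 155.8.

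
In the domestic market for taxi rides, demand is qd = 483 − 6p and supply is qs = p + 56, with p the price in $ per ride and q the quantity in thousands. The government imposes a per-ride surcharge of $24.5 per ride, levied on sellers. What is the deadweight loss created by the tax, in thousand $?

Deadweight loss = $257.25 thousand.

Without the tax, 483 − 6p = p + 56 gives 7p = 427, so p* = $61 and q* = 117.
With the tax collected from sellers, supply shifts: qs = (p − 24.5) + 56.
New equilibrium: buyers pay $64.5, sellers receive $40, q = 96. (Wedge: pb − ps = 24.5.)
Quantity falls by |ΔQ| = |117 − 96| = 21.
DWL = ½ · t · |ΔQ| = ½ · 24.5 · 21 = $257.25.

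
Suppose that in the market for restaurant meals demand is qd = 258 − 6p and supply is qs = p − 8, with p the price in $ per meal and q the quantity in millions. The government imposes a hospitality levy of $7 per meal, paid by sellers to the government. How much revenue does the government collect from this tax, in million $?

Before the tax: set 258 − 6p = p − 8 → p* = $38, q* = 30.
With the tax collected from sellers, supply shifts: qs = (p − 7) − 8.
New equilibrium: consumers pay $39, sellers receive $32, q = 24. (Wedge: pb − ps = 7.)
Revenue = t · Q = 7 · 24 = $168.

Tax revenue = $168 million.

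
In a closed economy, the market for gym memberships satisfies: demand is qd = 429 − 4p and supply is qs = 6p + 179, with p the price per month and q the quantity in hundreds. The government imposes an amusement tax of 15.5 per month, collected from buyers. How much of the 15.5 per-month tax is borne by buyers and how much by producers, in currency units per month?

Buyers bear 9.3 per month; producers bear 6.2 per month.

Without the tax, 429 − 4p = 6p + 179 gives 10p = 250, so p* = 25 and q* = 329.
With the tax collected from buyers, demand (in seller-price terms) shifts: qd = 429 − 4(p + 15.5).
New equilibrium: buyers pay 34.3, producers receive 18.8, q = 291.8. (Wedge: pb − ps = 15.5.)
Burden on buyers: 9.3; on producers: 6.2. (They sum to 15.5.)
The less price-elastic side of the market bears the larger share of a per-unit tax.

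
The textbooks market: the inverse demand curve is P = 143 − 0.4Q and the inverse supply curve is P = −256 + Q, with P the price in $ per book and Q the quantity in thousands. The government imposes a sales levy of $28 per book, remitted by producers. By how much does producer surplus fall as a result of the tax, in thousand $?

Inverting to Q(P) form: Qd = 357.5 − 2.5P; Qs = P + 256.
Before the tax: set 357.5 − 2.5P = P + 256 → P* = $29, Q* = 285.
With the tax collected from producers, supply shifts: Qs = (P − 28) + 256.
New equilibrium: buyers pay $37, producers receive $9, Q = 265. (Wedge: Pb − Ps = 28.)
ΔPS is the trapezoid between Q = 265 and Q = 285 of height $20: ½ · (285 + 265) · 20 = $5500.

Producer surplus falls by $5500 thousand.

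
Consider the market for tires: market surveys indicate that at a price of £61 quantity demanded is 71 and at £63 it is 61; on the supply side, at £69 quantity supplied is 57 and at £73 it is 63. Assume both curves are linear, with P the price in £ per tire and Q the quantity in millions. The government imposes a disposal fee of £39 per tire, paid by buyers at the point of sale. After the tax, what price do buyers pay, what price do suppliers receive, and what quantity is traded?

Buyers pay £74; suppliers receive £35; quantity = 6.

Demand slope: (61 − 71)/(63 − 61) = -5, so Qd = 376 − 5P.
Supply slope: (63 − 57)/(73 − 69) = 1.5, so Qs = 1.5P − 46.5.
Before the tax: set 376 − 5P = 1.5P − 46.5 → P* = £65, Q* = 51.
With the tax collected from buyers, demand (in seller-price terms) shifts: Qd = 376 − 5(P + 39).
New equilibrium: buyers pay £74, suppliers receive £35, Q = 6. (Wedge: Pb − Ps = 39.)
The less price-elastic side of the market bears the larger share of a per-unit tax.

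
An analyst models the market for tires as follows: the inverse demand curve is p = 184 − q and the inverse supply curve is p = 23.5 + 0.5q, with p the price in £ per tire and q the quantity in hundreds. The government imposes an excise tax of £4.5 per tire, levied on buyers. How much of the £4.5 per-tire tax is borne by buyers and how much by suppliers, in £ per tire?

Buyers bear £3 per tire; suppliers bear £1.5 per tire.

Inverting to q(p) form: qd = 184 − p; qs = 2p − 47.
Before the tax: set 184 − p = 2p − 47 → p* = £77, q* = 107.
With the tax collected from buyers, demand (in seller-price terms) shifts: qd = 184 − (p + 4.5).
Solving gives q = 104 with buyers paying £80 and suppliers receiving £75.5 (the £4.5 wedge).
Burden on buyers: £3; on suppliers: £1.5. (They sum to £4.5.)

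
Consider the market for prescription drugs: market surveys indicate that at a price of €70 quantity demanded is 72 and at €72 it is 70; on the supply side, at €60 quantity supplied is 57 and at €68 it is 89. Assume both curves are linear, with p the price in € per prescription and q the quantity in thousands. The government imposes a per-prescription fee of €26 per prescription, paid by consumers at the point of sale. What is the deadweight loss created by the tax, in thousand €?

Deadweight loss = €270.4 thousand.

Demand slope: (70 − 72)/(72 − 70) = -1, so qd = 142 − p.
Supply slope: (89 − 57)/(68 − 60) = 4, so qs = 4p − 183.
Without the tax, 142 − p = 4p − 183 gives 5p = 325, so p* = €65 and q* = 77.
With the tax collected from consumers, demand (in seller-price terms) shifts: qd = 142 − (p + 26).
New equilibrium: consumers pay €85.8, producers receive €59.8, q = 56.2. (Wedge: pb − ps = 26.)
Quantity falls by |ΔQ| = |77 − 56.2| = 20.8.
DWL = ½ · t · |ΔQ| = ½ · 26 · 20.8 = €270.4.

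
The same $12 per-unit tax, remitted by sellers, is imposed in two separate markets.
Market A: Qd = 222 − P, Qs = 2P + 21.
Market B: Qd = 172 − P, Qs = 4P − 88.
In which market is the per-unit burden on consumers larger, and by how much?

Market A: pre-tax P* = $67, Q* = 155; post-tax Q = 147; per-unit burden on consumers = $8.
Market B: pre-tax P* = $52, Q* = 120; post-tax Q = 110.4; per-unit burden on consumers = $9.6.
Difference: $8 vs $9.6 → market B is larger by $1.6.

Market B, by $1.6.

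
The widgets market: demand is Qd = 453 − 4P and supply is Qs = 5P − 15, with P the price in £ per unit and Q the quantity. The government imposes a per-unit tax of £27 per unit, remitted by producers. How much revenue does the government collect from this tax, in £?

Before the tax: set 453 − 4P = 5P − 15 → P* = £52, Q* = 245.
With the tax collected from producers, supply shifts: Qs = 5(P − 27) − 15.
Solving gives Q = 185 with consumers paying £67 and producers receiving £40 (the £27 wedge).
Revenue = t · Q = 27 · 185 = £4995.

Tax revenue = £4995.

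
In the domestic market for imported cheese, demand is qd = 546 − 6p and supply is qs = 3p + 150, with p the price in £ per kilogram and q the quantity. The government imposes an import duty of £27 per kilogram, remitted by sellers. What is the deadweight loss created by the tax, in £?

Deadweight loss = £729.

Before the tax: set 546 − 6p = 3p + 150 → p* = £44, q* = 282.
With the tax collected from sellers, supply shifts: qs = 3(p − 27) + 150.
Solving gives q = 228 with buyers paying £53 and sellers receiving £26 (the £27 wedge).
Quantity falls by |ΔQ| = |282 − 228| = 54.
DWL = ½ · t · |ΔQ| = ½ · 27 · 54 = £729.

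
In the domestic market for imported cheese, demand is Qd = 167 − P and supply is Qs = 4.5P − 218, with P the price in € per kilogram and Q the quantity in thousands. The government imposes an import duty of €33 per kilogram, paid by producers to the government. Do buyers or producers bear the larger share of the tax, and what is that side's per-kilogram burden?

Without the tax, 167 − P = 4.5P − 218 gives 5.5P = 385, so P* = €70 and Q* = 97.
With the tax collected from producers, supply shifts: Qs = 4.5(P − 33) − 218.
Solving gives Q = 70 with buyers paying €97 and producers receiving €64 (the €33 wedge).
Per-kilogram burden: buyers €27, producers €6.
Buyers take the larger share because demand is less price-elastic here (demand slope 1 vs supply slope 4.5).

Buyers bear the larger share: €27 per kilogram.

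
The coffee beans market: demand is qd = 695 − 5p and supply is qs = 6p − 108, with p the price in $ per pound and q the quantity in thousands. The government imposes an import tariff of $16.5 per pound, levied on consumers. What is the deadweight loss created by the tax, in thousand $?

Before the tax: set 695 − 5p = 6p − 108 → p* = $73, q* = 330.
With the tax collected from consumers, demand (in seller-price terms) shifts: qd = 695 − 5(p + 16.5).
New equilibrium: consumers pay $82, suppliers receive $65.5, q = 285. (Wedge: pb − ps = 16.5.)
Quantity falls by |ΔQ| = |330 − 285| = 45.
DWL = ½ · t · |ΔQ| = ½ · 16.5 · 45 = $371.25.

Deadweight loss = $371.25 thousand.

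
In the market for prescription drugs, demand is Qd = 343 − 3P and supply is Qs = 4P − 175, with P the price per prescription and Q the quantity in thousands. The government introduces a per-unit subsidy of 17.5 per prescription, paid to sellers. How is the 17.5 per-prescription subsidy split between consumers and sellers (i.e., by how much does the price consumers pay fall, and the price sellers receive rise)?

Without the subsidy, 343 − 3P = 4P − 175 gives 7P = 518, so P* = 74 and Q* = 121.
With a per-unit subsidy paid to sellers, each receives P + 17.5 per unit sold, so supply becomes Qs = 4(P + 17.5) − 175.
Solving gives Q = 151 with consumers paying 64 and sellers receiving 81.5 (the 17.5 wedge).
Gain to consumers: 10; to sellers: 7.5. (They sum to 17.5.)

Consumers gain 10 per prescription; sellers gain 7.5 per prescription.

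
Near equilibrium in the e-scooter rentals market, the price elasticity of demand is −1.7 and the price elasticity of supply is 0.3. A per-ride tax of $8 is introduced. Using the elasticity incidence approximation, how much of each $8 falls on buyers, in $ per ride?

Buyers bear ≈ $1.2 per ride.

Incidence ratio: buyers' share ≈ εs / (εs + |εd|) = 0.3 / (0.3 + 1.7) = 0.15.
So buyers bear ≈ 0.15 × $8 = $1.2; producers bear $6.8.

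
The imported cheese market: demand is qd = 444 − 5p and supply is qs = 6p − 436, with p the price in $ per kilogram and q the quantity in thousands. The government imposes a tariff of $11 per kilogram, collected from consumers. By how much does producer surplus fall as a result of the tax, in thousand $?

Producer surplus falls by $145 thousand.

Without the tax, 444 − 5p = 6p − 436 gives 11p = 880, so p* = $80 and q* = 44.
With the tax collected from consumers, demand (in seller-price terms) shifts: qd = 444 − 5(p + 11).
New equilibrium: consumers pay $86, suppliers receive $75, q = 14. (Wedge: pb − ps = 11.)
ΔPS is the trapezoid between Q = 14 and Q = 44 of height $5: ½ · (44 + 14) · 5 = $145.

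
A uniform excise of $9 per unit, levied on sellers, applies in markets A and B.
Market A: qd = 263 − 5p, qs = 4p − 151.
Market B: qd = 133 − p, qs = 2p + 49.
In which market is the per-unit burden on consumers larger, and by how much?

Market B, by $2.

Market A: pre-tax p* = $46, q* = 33; post-tax q = 13; per-unit burden on consumers = $4.
Market B: pre-tax p* = $28, q* = 105; post-tax q = 99; per-unit burden on consumers = $6.
Difference: $4 vs $6 → market B is larger by $2.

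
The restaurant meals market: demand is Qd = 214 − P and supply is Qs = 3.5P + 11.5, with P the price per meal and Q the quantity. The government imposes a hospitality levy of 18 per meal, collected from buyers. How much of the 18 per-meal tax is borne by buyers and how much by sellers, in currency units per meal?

Before the tax: set 214 − P = 3.5P + 11.5 → P* = 45, Q* = 169.
With the tax collected from buyers, demand (in seller-price terms) shifts: Qd = 214 − (P + 18).
New equilibrium: buyers pay 59, sellers receive 41, Q = 155. (Wedge: Pb − Ps = 18.)
Burden on buyers: 14; on sellers: 4. (They sum to 18.)

Buyers bear 14 per meal; sellers bear 4 per meal.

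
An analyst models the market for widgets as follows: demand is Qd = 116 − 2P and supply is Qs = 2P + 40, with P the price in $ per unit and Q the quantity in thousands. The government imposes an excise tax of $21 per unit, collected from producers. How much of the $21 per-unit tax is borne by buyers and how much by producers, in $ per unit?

Buyers bear $10.5 per unit; producers bear $10.5 per unit.

Without the tax, 116 − 2P = 2P + 40 gives 4P = 76, so P* = $19 and Q* = 78.
With the tax collected from producers, supply shifts: Qs = 2(P − 21) + 40.
Solving gives Q = 57 with buyers paying $29.5 and producers receiving $8.5 (the $21 wedge).
Burden on buyers: $10.5; on producers: $10.5. (They sum to $21.)
The less price-elastic side of the market bears the larger share of a per-unit tax.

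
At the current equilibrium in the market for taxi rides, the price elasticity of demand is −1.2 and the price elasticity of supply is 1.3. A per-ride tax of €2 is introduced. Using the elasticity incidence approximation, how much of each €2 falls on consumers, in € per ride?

Consumers bear ≈ €1.04 per ride.

Incidence ratio: consumers' share ≈ εs / (εs + |εd|) = 1.3 / (1.3 + 1.2) = 0.52.
So consumers bear ≈ 0.52 × €2 = €1.04; sellers bear €0.96.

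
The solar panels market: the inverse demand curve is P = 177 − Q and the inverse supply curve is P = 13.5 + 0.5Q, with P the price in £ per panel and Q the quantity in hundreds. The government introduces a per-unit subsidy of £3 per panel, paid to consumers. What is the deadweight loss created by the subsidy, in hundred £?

Rewrite in direct form: Qd = 177 − P and Qs = 2P − 27.
Before the subsidy: set 177 − P = 2P − 27 → P* = £68, Q* = 109.
With a per-unit subsidy paid to consumers, each effectively pays P − 3, so demand becomes Qd = 177 − (P − 3).
Solving gives Q = 111 with consumers paying £66 and suppliers receiving £69 (the £3 wedge).
Quantity rises by |ΔQ| = |109 − 111| = 2.
DWL = ½ · t · |ΔQ| = ½ · 3 · 2 = £3.

Deadweight loss = £3 hundred.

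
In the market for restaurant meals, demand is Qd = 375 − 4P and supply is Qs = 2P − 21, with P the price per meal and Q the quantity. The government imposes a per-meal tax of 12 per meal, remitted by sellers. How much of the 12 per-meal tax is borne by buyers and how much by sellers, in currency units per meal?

Without the tax, 375 − 4P = 2P − 21 gives 6P = 396, so P* = 66 and Q* = 111.
With the tax collected from sellers, supply shifts: Qs = 2(P − 12) − 21.
New equilibrium: buyers pay 70, sellers receive 58, Q = 95. (Wedge: Pb − Ps = 12.)
Burden on buyers: 4; on sellers: 8. (They sum to 12.)
The less price-elastic side of the market bears the larger share of a per-unit tax.

Buyers bear 4 per meal; sellers bear 8 per meal.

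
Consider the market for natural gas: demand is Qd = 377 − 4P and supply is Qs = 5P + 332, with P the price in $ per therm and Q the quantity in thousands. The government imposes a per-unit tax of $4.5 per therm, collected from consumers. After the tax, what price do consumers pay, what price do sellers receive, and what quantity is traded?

Without the tax, 377 − 4P = 5P + 332 gives 9P = 45, so P* = $5 and Q* = 357.
With the tax collected from consumers, demand (in seller-price terms) shifts: Qd = 377 − 4(P + 4.5).
Solving gives Q = 347 with consumers paying $7.5 and sellers receiving $3 (the $4.5 wedge).

Consumers pay $7.5; sellers receive $3; quantity = 347.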